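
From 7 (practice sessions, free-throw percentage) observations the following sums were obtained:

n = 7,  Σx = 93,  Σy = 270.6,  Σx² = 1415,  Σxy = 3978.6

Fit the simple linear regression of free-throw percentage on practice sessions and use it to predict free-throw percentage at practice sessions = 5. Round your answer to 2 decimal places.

Sxx = Σx² − (Σx)²/n = 1415 − 1235.571429 = 179.428571
Sxy = Σxy − (Σx)(Σy)/n = 3978.6 − 3595.114286 = 383.485714
b = Sxy/Sxx = 383.485714/179.428571 = 2.137261
a = ȳ − b·x̄ = 38.657143 − 2.137261·13.285714 = 10.262102
ŷ(5) = a + b·5 = 10.262102 + 2.137261·5 = 20.948408

20.95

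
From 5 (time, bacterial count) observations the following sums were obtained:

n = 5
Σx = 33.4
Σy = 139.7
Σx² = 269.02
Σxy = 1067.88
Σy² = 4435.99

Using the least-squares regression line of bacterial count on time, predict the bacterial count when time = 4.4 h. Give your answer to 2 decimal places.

Sxx = Σx² − (Σx)²/n = 269.02 − 223.112 = 45.908
Sxy = Σxy − (Σx)(Σy)/n = 1067.88 − 933.196 = 134.684
b = Sxy/Sxx = 134.684/45.908 = 2.933781
a = ȳ − b·x̄ = 27.94 − 2.933781·6.68 = 8.342346
ŷ(4.4) = a + b·4.4 = 8.342346 + 2.933781·4.4 = 21.250980

21.25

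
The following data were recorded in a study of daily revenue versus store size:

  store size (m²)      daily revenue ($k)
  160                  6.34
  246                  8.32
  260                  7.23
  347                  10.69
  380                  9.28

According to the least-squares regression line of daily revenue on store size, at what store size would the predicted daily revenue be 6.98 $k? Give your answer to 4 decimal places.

196.2650

n = 5, Σx = 1393, Σy = 41.86, Σxy = 12176.75, Σx² = 418525
Sxx = Σx² − (Σx)²/n = 418525 − 388089.8 = 30435.2
Sxy = Σxy − (Σx)(Σy)/n = 12176.75 − 11662.196 = 514.554
b = Sxy/Sxx = 514.554/30435.2 = 0.016907
a = ȳ − b·x̄ = 8.372 − 0.016907·278.6 = 3.661837
Set a + b·x = 6.98: x = (6.98 − 3.661837) / 0.016907 = 196.265010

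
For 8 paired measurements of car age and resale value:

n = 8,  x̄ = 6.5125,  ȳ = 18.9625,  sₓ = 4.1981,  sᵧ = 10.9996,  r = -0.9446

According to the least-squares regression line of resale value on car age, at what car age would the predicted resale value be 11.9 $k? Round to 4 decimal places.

b = r · sᵧ/sₓ = -0.9446 · 10.9996/4.1981 = -2.474982
a = ȳ − b·x̄ = 18.9625 − (-2.474982)·6.5125 = 35.080821
Set a + b·x = 11.9: x = (11.9 − 35.080821) / (-2.474982) = 9.366056

9.3661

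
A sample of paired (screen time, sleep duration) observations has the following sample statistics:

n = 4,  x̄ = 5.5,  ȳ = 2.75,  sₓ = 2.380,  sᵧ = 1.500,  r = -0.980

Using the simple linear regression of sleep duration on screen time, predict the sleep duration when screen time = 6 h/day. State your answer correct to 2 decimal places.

2.44

b = r · sᵧ/sₓ = -0.98 · 1.5/2.38 = -0.617647
a = ȳ − b·x̄ = 2.75 − (-0.617647)·5.5 = 6.147059
ŷ(6) = a + b·6 = 6.147059 + (-0.617647)·6 = 2.441176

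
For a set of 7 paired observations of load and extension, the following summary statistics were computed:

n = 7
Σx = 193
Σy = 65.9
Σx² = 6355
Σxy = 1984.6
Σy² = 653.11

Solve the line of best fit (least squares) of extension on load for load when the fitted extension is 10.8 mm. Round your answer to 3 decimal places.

36.116

Sxx = Σx² − (Σx)²/n = 6355 − 5321.285714 = 1033.714286
Sxy = Σxy − (Σx)(Σy)/n = 1984.6 − 1816.957143 = 167.642857
b = Sxy/Sxx = 167.642857/1033.714286 = 0.162175
a = ȳ − b·x̄ = 9.414286 − 0.162175·27.571429 = 4.942883
Set a + b·x = 10.8: x = (10.8 − 4.942883) / 0.162175 = 36.115978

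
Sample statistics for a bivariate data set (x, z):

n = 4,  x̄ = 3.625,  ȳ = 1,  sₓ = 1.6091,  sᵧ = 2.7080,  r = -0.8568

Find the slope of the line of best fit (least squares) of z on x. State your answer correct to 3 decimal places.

b = r · sᵧ/sₓ = -0.8568 · 2.708/1.6091 = -1.441933

-1.442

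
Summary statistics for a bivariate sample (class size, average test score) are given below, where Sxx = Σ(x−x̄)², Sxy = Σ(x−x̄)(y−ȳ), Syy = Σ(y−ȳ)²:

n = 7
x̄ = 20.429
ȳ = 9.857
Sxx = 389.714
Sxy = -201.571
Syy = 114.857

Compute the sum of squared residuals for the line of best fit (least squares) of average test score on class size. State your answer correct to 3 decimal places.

b = Sxy/Sxx = -201.571/389.714 = -0.517228
SSE = Syy − b·Sxy = 114.857 − (-0.517228)·(-201.571) = 10.598831

10.599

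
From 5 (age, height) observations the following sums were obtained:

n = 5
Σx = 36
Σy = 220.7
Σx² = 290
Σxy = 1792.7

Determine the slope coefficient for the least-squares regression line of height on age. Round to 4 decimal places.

Sxx = Σx² − (Σx)²/n = 290 − 259.2 = 30.8
Sxy = Σxy − (Σx)(Σy)/n = 1792.7 − 1589.04 = 203.66
b = Sxy/Sxx = 203.66/30.8 = 6.612338

6.6123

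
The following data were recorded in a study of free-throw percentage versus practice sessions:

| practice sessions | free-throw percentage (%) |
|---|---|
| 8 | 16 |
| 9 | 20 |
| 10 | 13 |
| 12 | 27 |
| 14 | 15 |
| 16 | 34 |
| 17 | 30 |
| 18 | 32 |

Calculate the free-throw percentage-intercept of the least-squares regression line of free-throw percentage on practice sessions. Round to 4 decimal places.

n = 8, Σx = 104, Σy = 187, Σxy = 2602, Σx² = 1454
Sxx = Σx² − (Σx)²/n = 1454 − 1352 = 102
Sxy = Σxy − (Σx)(Σy)/n = 2602 − 2431 = 171
b = Sxy/Sxx = 171/102 = 1.676471
a = ȳ − b·x̄ = 23.375 − 1.676471·13 = 1.580882

1.5809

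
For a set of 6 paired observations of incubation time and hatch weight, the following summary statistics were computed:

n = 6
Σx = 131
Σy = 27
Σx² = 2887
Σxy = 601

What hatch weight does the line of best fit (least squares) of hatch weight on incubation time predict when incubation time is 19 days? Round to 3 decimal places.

3.286

Sxx = Σx² − (Σx)²/n = 2887 − 2860.166667 = 26.833333
Sxy = Σxy − (Σx)(Σy)/n = 601 − 589.5 = 11.5
b = Sxy/Sxx = 11.5/26.833333 = 0.428571
a = ȳ − b·x̄ = 4.5 − 0.428571·21.833333 = -4.857143
ŷ(19) = a + b·19 = -4.857143 + 0.428571·19 = 3.285714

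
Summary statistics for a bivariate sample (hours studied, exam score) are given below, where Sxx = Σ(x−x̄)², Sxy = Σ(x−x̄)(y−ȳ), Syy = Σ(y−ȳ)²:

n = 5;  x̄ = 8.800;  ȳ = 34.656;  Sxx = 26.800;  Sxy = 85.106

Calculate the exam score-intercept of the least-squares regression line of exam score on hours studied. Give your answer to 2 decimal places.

b = Sxy/Sxx = 85.106/26.8 = 3.175597
a = ȳ − b·x̄ = 34.656 − 3.175597·8.8 = 6.710746

6.71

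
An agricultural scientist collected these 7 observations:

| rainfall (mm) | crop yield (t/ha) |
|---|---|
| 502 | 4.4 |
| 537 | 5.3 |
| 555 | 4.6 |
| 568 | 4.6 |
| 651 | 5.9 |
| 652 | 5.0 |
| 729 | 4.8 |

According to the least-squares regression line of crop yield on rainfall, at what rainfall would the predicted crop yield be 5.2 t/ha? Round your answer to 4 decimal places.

708.7656

n = 7, Σx = 4194, Σy = 34.6, Σxy = 20820.8, Σx² = 2551368
Sxx = Σx² − (Σx)²/n = 2551368 − 2512805.142857 = 38562.857143
Sxy = Σxy − (Σx)(Σy)/n = 20820.8 − 20730.342857 = 90.457143
b = Sxy/Sxx = 90.457143/38562.857143 = 0.002346
a = ȳ − b·x̄ = 4.942857 − 0.002346·599.142857 = 3.537444
Set a + b·x = 5.2: x = (5.2 − 3.537444) / 0.002346 = 708.765635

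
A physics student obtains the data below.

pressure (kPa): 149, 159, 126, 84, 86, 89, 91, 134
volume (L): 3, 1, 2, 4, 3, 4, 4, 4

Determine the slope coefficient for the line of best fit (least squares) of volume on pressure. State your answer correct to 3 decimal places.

-0.024

n = 8, Σx = 918, Σy = 25, Σxy = 2708, Σx² = 111968
Sxx = Σx² − (Σx)²/n = 111968 − 105340.5 = 6627.5
Sxy = Σxy − (Σx)(Σy)/n = 2708 − 2868.75 = -160.75
b = Sxy/Sxx = -160.75/6627.5 = -0.024255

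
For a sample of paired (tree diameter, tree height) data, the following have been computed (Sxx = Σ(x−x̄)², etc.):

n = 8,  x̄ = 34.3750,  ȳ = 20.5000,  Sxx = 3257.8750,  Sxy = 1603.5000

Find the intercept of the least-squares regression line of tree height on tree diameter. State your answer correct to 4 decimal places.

3.5809

b = Sxy/Sxx = 1603.5/3257.875 = 0.492192
a = ȳ − b·x̄ = 20.5 − 0.492192·34.375 = 3.580900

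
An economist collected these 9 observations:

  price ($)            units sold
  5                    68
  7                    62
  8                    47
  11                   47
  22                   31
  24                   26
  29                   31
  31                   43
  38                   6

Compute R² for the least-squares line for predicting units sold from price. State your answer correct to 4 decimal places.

n = 9, Σx = 175, Σy = 361, Σxy = 5433, Σx² = 4565, Σy² = 17369
Sxx = Σx² − (Σx)²/n = 4565 − 3402.777778 = 1162.222222
Sxy = Σxy − (Σx)(Σy)/n = 5433 − 7019.444444 = -1586.444444
Syy = Σy² − (Σy)²/n = 17369 − 14480.111111 = 2888.888889
R² = Sxy²/(Sxx·Syy) = (-1586.444444)²/(1162.222222·2888.888889) = 0.749600

0.7496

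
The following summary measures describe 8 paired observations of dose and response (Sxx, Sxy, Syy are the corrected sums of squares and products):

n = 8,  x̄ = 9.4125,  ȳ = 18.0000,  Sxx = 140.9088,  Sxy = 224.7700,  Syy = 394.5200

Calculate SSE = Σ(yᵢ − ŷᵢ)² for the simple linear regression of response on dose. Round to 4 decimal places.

35.9792

b = Sxy/Sxx = 224.77/140.9088 = 1.595145
SSE = Syy − b·Sxy = 394.52 − 1.595145·224.77 = 35.979207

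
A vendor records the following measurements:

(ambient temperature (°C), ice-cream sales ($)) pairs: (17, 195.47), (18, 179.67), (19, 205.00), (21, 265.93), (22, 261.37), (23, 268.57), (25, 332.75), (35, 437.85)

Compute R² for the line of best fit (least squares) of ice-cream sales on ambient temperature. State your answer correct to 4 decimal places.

n = 8, Σx = 180, Σy = 2146.61, Σxy = 51607.33, Σx² = 4278, Σy² = 626112.9015
Sxx = Σx² − (Σx)²/n = 4278 − 4050 = 228
Sxy = Σxy − (Σx)(Σy)/n = 51607.33 − 48298.725 = 3308.605
Syy = Σy² − (Σy)²/n = 626112.9015 − 575991.811513 = 50121.089988
R² = Sxy²/(Sxx·Syy) = (3308.605)²/(228·50121.089988) = 0.957932

0.9579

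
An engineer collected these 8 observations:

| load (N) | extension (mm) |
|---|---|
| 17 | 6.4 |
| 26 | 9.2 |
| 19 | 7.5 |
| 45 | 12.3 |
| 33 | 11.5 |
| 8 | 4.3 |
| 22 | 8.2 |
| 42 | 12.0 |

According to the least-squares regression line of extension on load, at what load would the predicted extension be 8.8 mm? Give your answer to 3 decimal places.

n = 8, Σx = 212, Σy = 71.4, Σxy = 2142.3, Σx² = 6752
Sxx = Σx² − (Σx)²/n = 6752 − 5618 = 1134
Sxy = Σxy − (Σx)(Σy)/n = 2142.3 − 1892.1 = 250.2
b = Sxy/Sxx = 250.2/1134 = 0.220635
a = ȳ − b·x̄ = 8.925 − 0.220635·26.5 = 3.078175
Set a + b·x = 8.8: x = (8.8 − 3.078175) / 0.220635 = 25.933453

25.933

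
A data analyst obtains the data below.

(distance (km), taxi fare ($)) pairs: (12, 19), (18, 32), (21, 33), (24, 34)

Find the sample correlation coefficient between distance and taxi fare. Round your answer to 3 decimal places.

n = 4, Σx = 75, Σy = 118, Σxy = 2313, Σx² = 1485, Σy² = 3630
Sxx = Σx² − (Σx)²/n = 1485 − 1406.25 = 78.75
Sxy = Σxy − (Σx)(Σy)/n = 2313 − 2212.5 = 100.5
Syy = Σy² − (Σy)²/n = 3630 − 3481 = 149
r = Sxy/√(Sxx·Syy) = 100.5/√(11733.75) = 100.5/108.322435 = 0.927786

0.928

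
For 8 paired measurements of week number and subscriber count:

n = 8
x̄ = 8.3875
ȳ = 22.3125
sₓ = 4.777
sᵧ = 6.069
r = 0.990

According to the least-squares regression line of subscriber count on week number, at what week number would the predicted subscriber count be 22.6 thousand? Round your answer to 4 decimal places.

8.6161

b = r · sᵧ/sₓ = 0.99 · 6.069/4.777 = 1.257758
a = ȳ − b·x̄ = 22.3125 − 1.257758·8.3875 = 11.763055
Set a + b·x = 22.6: x = (22.6 − 11.763055) / 1.257758 = 8.616081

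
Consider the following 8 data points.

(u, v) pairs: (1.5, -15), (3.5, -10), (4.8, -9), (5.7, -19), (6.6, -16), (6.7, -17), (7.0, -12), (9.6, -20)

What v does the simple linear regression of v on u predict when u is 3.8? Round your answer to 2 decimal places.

-13.19

n = 8, Σx = 45.4, Σy = -118, Σxy = -704.5, Σx² = 299.64
Sxx = Σx² − (Σx)²/n = 299.64 − 257.645 = 41.995
Sxy = Σxy − (Σx)(Σy)/n = -704.5 − (-669.65) = -34.85
b = Sxy/Sxx = -34.85/41.995 = -0.829861
a = ȳ − b·x̄ = -14.75 − (-0.829861)·5.675 = -10.040541
ŷ(3.8) = a + b·3.8 = -10.040541 + (-0.829861)·3.8 = -13.194011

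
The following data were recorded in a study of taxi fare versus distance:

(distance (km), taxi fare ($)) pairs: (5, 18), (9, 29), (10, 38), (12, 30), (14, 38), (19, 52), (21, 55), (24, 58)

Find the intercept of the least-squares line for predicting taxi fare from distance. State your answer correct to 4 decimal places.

9.9416

n = 8, Σx = 114, Σy = 318, Σxy = 5158, Σx² = 1924
Sxx = Σx² − (Σx)²/n = 1924 − 1624.5 = 299.5
Sxy = Σxy − (Σx)(Σy)/n = 5158 − 4531.5 = 626.5
b = Sxy/Sxx = 626.5/299.5 = 2.091820
a = ȳ − b·x̄ = 39.75 − 2.091820·14.25 = 9.941569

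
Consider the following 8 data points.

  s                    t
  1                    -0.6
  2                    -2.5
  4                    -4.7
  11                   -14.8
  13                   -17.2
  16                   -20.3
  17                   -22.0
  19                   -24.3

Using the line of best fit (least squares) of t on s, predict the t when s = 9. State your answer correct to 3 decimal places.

-11.494

n = 8, Σx = 83, Σy = -106.4, Σxy = -1571.3, Σx² = 1217
Sxx = Σx² − (Σx)²/n = 1217 − 861.125 = 355.875
Sxy = Σxy − (Σx)(Σy)/n = -1571.3 − (-1103.9) = -467.4
b = Sxy/Sxx = -467.4/355.875 = -1.313383
a = ȳ − b·x̄ = -13.3 − (-1.313383)·10.375 = 0.326344
ŷ(9) = a + b·9 = 0.326344 + (-1.313383)·9 = -11.494099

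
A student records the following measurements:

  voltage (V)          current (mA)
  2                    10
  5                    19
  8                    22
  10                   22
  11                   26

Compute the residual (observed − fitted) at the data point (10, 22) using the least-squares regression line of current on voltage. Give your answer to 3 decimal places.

n = 5, Σx = 36, Σy = 99, Σxy = 797, Σx² = 314
Sxx = Σx² − (Σx)²/n = 314 − 259.2 = 54.8
Sxy = Σxy − (Σx)(Σy)/n = 797 − 712.8 = 84.2
b = Sxy/Sxx = 84.2/54.8 = 1.536496
a = ȳ − b·x̄ = 19.8 − 1.536496·7.2 = 8.737226
ŷ(10) = 8.737226 + 1.536496·10 = 24.102190
residual = y − ŷ = 22 − 24.102190 = -2.102190

-2.102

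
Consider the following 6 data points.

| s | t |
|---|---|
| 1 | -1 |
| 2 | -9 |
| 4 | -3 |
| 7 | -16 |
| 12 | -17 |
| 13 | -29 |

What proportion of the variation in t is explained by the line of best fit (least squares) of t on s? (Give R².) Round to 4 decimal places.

0.8006

n = 6, Σx = 39, Σy = -75, Σxy = -724, Σx² = 383, Σy² = 1477
Sxx = Σx² − (Σx)²/n = 383 − 253.5 = 129.5
Sxy = Σxy − (Σx)(Σy)/n = -724 − (-487.5) = -236.5
Syy = Σy² − (Σy)²/n = 1477 − 937.5 = 539.5
R² = Sxy²/(Sxx·Syy) = (-236.5)²/(129.5·539.5) = 0.800573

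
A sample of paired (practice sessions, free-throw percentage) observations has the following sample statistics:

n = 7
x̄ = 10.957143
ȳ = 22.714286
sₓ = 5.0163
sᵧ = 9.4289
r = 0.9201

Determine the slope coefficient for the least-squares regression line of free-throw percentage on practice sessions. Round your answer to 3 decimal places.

1.729

b = r · sᵧ/sₓ = 0.9201 · 9.4289/5.0163 = 1.729468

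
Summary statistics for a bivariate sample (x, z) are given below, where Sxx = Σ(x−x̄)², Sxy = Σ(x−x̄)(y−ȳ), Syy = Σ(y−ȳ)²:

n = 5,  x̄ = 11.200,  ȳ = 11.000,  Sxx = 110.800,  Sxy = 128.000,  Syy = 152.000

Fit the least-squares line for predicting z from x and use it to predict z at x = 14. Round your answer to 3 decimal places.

14.235

b = Sxy/Sxx = 128/110.8 = 1.155235
a = ȳ − b·x̄ = 11 − 1.155235·11.2 = -1.938628
ŷ(14) = a + b·14 = -1.938628 + 1.155235·14 = 14.234657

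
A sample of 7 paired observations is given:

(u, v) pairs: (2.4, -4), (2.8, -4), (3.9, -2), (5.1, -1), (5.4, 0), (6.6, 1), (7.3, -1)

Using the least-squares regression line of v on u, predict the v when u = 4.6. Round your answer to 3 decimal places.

n = 7, Σx = 33.5, Σy = -11, Σxy = -34.4, Σx² = 180.83
Sxx = Σx² − (Σx)²/n = 180.83 − 160.321429 = 20.508571
Sxy = Σxy − (Σx)(Σy)/n = -34.4 − (-52.642857) = 18.242857
b = Sxy/Sxx = 18.242857/20.508571 = 0.889524
a = ȳ − b·x̄ = -1.571429 − 0.889524·4.785714 = -5.828434
ŷ(4.6) = a + b·4.6 = -5.828434 + 0.889524·4.6 = -1.736626

-1.737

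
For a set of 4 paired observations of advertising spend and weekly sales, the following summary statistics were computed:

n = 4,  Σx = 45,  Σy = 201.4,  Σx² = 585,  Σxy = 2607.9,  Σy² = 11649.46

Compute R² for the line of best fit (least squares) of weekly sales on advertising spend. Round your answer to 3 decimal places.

0.985

Sxx = Σx² − (Σx)²/n = 585 − 506.25 = 78.75
Sxy = Σxy − (Σx)(Σy)/n = 2607.9 − 2265.75 = 342.15
Syy = Σy² − (Σy)²/n = 11649.46 − 10140.49 = 1508.97
R² = Sxy²/(Sxx·Syy) = (342.15)²/(78.75·1508.97) = 0.985149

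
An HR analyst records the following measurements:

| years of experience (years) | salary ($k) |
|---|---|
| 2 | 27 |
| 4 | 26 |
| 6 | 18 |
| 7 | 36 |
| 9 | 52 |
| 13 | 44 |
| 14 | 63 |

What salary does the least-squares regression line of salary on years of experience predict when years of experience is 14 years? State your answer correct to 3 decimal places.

n = 7, Σx = 55, Σy = 266, Σxy = 2440, Σx² = 551
Sxx = Σx² − (Σx)²/n = 551 − 432.142857 = 118.857143
Sxy = Σxy − (Σx)(Σy)/n = 2440 − 2090 = 350
b = Sxy/Sxx = 350/118.857143 = 2.944712
a = ȳ − b·x̄ = 38 − 2.944712·7.857143 = 14.862981
ŷ(14) = a + b·14 = 14.862981 + 2.944712·14 = 56.088942

56.089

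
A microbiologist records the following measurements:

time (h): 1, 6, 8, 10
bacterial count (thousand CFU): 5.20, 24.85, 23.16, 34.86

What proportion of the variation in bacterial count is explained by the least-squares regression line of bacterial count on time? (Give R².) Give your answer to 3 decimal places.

n = 4, Σx = 25, Σy = 88.07, Σxy = 688.18, Σx² = 201, Σy² = 2396.1677
Sxx = Σx² − (Σx)²/n = 201 − 156.25 = 44.75
Sxy = Σxy − (Σx)(Σy)/n = 688.18 − 550.4375 = 137.7425
Syy = Σy² − (Σy)²/n = 2396.1677 − 1939.081225 = 457.086475
R² = Sxy²/(Sxx·Syy) = (137.7425)²/(44.75·457.086475) = 0.927565

0.928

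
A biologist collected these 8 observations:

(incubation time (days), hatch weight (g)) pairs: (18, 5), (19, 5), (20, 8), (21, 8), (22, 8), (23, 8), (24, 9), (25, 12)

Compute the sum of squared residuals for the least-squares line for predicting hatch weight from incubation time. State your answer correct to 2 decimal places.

6.54

n = 8, Σx = 172, Σy = 63, Σxy = 1389, Σx² = 3740, Σy² = 531
Sxx = Σx² − (Σx)²/n = 3740 − 3698 = 42
Sxy = Σxy − (Σx)(Σy)/n = 1389 − 1354.5 = 34.5
Syy = Σy² − (Σy)²/n = 531 − 496.125 = 34.875
b = Sxy/Sxx = 34.5/42 = 0.821429
SSE = Syy − b·Sxy = 34.875 − 0.821429·34.5 = 6.535714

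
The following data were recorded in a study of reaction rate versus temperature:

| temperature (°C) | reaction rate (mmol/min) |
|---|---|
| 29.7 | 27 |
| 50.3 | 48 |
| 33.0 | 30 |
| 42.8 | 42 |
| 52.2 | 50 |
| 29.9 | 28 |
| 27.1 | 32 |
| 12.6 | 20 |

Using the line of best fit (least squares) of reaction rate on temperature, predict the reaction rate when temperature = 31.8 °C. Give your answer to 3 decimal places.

n = 8, Σx = 277.6, Σy = 277, Σxy = 10570.3, Σx² = 10845.04
Sxx = Σx² − (Σx)²/n = 10845.04 − 9632.72 = 1212.32
Sxy = Σxy − (Σx)(Σy)/n = 10570.3 − 9611.9 = 958.4
b = Sxy/Sxx = 958.4/1212.32 = 0.790550
a = ȳ − b·x̄ = 34.625 − 0.790550·34.7 = 7.192903
ŷ(31.8) = a + b·31.8 = 7.192903 + 0.790550·31.8 = 32.332404

32.332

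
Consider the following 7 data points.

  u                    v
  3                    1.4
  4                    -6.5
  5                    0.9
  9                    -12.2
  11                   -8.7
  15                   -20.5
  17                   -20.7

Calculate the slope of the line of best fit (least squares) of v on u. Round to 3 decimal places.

-1.526

n = 7, Σx = 64, Σy = -66.3, Σxy = -882.2, Σx² = 766
Sxx = Σx² − (Σx)²/n = 766 − 585.142857 = 180.857143
Sxy = Σxy − (Σx)(Σy)/n = -882.2 − (-606.171429) = -276.028571
b = Sxy/Sxx = -276.028571/180.857143 = -1.526224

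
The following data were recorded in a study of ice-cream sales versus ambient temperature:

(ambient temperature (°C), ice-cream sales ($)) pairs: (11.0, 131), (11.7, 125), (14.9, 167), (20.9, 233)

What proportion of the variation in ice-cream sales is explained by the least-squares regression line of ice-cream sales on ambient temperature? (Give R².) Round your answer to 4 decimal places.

0.9873

n = 4, Σx = 58.5, Σy = 656, Σxy = 10261.5, Σx² = 916.71, Σy² = 114964
Sxx = Σx² − (Σx)²/n = 916.71 − 855.5625 = 61.1475
Sxy = Σxy − (Σx)(Σy)/n = 10261.5 − 9594 = 667.5
Syy = Σy² − (Σy)²/n = 114964 − 107584 = 7380
R² = Sxy²/(Sxx·Syy) = (667.5)²/(61.1475·7380) = 0.987342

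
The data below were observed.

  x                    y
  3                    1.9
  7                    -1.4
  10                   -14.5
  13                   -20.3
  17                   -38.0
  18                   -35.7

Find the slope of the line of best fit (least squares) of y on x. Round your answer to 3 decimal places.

n = 6, Σx = 68, Σy = -108, Σxy = -1701.6, Σx² = 940
Sxx = Σx² − (Σx)²/n = 940 − 770.666667 = 169.333333
Sxy = Σxy − (Σx)(Σy)/n = -1701.6 − (-1224) = -477.6
b = Sxy/Sxx = -477.6/169.333333 = -2.820472

-2.820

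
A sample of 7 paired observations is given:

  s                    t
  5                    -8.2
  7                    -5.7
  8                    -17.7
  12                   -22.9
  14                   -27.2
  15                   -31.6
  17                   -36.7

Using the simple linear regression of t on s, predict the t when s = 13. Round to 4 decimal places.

-26.0326

n = 7, Σx = 78, Σy = -150, Σxy = -1976, Σx² = 992
Sxx = Σx² − (Σx)²/n = 992 − 869.142857 = 122.857143
Sxy = Σxy − (Σx)(Σy)/n = -1976 − (-1671.428571) = -304.571429
b = Sxy/Sxx = -304.571429/122.857143 = -2.479070
a = ȳ − b·x̄ = -21.428571 − (-2.479070)·11.142857 = 6.195349
ŷ(13) = a + b·13 = 6.195349 + (-2.479070)·13 = -26.032558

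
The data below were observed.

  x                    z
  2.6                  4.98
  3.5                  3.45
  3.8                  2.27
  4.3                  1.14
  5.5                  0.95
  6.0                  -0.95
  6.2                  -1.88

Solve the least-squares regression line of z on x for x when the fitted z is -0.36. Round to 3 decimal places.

n = 7, Σx = 31.9, Σy = 9.96, Σxy = 26.42, Σx² = 156.63
Sxx = Σx² − (Σx)²/n = 156.63 − 145.372857 = 11.257143
Sxy = Σxy − (Σx)(Σy)/n = 26.42 − 45.389143 = -18.969143
b = Sxy/Sxx = -18.969143/11.257143 = -1.685076
a = ȳ − b·x̄ = 1.422857 − (-1.685076)·4.557143 = 9.101990
Set a + b·x = -0.36: x = (-0.36 − 9.101990) / (-1.685076) = 5.615171

5.615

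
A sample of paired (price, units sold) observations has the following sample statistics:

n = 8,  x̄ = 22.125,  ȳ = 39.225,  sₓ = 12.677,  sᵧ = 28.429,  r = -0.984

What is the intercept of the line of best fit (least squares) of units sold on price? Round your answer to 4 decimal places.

88.0479

b = r · sᵧ/sₓ = -0.984 · 28.429/12.677 = -2.206684
a = ȳ − b·x̄ = 39.225 − (-2.206684)·22.125 = 88.047889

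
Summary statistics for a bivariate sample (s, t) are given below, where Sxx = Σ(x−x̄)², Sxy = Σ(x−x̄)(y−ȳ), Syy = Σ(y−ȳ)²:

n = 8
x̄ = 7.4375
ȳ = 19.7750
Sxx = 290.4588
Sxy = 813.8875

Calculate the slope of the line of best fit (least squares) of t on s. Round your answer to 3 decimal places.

2.802

b = Sxy/Sxx = 813.8875/290.4588 = 2.802076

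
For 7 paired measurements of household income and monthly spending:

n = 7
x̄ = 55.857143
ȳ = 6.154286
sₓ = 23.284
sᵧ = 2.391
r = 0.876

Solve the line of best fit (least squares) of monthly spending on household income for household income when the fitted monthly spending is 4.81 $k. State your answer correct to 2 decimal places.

b = r · sᵧ/sₓ = 0.876 · 2.391/23.284 = 0.089955
a = ȳ − b·x̄ = 6.154286 − 0.089955·55.857143 = 1.129648
Set a + b·x = 4.81: x = (4.81 − 1.129648) / 0.089955 = 40.913187

40.91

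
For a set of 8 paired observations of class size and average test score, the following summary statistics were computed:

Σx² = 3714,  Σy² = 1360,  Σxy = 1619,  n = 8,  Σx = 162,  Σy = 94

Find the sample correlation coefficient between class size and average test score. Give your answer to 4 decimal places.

Sxx = Σx² − (Σx)²/n = 3714 − 3280.5 = 433.5
Sxy = Σxy − (Σx)(Σy)/n = 1619 − 1903.5 = -284.5
Syy = Σy² − (Σy)²/n = 1360 − 1104.5 = 255.5
r = Sxy/√(Sxx·Syy) = -284.5/√(110759.25) = -284.5/332.805123 = -0.854855

-0.8549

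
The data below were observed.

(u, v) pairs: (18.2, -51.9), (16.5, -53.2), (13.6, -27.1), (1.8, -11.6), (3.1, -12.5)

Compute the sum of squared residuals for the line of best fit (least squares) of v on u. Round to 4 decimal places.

195.7655

n = 5, Σx = 53.2, Σy = -156.3, Σxy = -2250.57, Σx² = 801.3, Σy² = 6549.07
Sxx = Σx² − (Σx)²/n = 801.3 − 566.048 = 235.252
Sxy = Σxy − (Σx)(Σy)/n = -2250.57 − (-1663.032) = -587.538
Syy = Σy² − (Σy)²/n = 6549.07 − 4885.938 = 1663.132
b = Sxy/Sxx = -587.538/235.252 = -2.497484
SSE = Syy − b·Sxy = 1663.132 − (-2.497484)·(-587.538) = 195.765510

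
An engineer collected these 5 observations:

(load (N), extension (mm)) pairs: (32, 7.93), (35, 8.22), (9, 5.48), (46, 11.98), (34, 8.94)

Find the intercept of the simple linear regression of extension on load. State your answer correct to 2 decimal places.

n = 5, Σx = 156, Σy = 42.55, Σxy = 1445.82, Σx² = 5602
Sxx = Σx² − (Σx)²/n = 5602 − 4867.2 = 734.8
Sxy = Σxy − (Σx)(Σy)/n = 1445.82 − 1327.56 = 118.26
b = Sxy/Sxx = 118.26/734.8 = 0.160942
a = ȳ − b·x̄ = 8.51 − 0.160942·31.2 = 3.488617

3.49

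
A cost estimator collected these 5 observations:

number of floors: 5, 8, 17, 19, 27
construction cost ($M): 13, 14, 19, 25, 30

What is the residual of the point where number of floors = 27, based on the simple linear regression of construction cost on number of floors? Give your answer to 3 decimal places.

0.377

n = 5, Σx = 76, Σy = 101, Σxy = 1785, Σx² = 1468
Sxx = Σx² − (Σx)²/n = 1468 − 1155.2 = 312.8
Sxy = Σxy − (Σx)(Σy)/n = 1785 − 1535.2 = 249.8
b = Sxy/Sxx = 249.8/312.8 = 0.798593
a = ȳ − b·x̄ = 20.2 − 0.798593·15.2 = 8.061381
ŷ(27) = 8.061381 + 0.798593·27 = 29.623402
residual = y − ŷ = 30 − 29.623402 = 0.376598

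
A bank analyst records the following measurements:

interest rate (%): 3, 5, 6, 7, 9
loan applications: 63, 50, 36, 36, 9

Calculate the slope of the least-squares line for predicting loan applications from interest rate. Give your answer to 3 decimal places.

-8.800

n = 5, Σx = 30, Σy = 194, Σxy = 988, Σx² = 200
Sxx = Σx² − (Σx)²/n = 200 − 180 = 20
Sxy = Σxy − (Σx)(Σy)/n = 988 − 1164 = -176
b = Sxy/Sxx = -176/20 = -8.8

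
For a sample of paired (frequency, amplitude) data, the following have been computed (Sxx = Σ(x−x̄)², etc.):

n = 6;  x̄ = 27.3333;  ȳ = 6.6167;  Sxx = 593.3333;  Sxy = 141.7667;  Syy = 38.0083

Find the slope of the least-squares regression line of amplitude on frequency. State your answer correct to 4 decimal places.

b = Sxy/Sxx = 141.7667/593.3333 = 0.238933

0.2389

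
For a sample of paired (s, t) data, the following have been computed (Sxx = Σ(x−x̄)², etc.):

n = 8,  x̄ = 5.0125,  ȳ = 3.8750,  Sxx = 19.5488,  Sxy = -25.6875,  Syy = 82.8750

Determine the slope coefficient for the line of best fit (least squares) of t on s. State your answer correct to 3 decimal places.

b = Sxy/Sxx = -25.6875/19.5488 = -1.314019

-1.314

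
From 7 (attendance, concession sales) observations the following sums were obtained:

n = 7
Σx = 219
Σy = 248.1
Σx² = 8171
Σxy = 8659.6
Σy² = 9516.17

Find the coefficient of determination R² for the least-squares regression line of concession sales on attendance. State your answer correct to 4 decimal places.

0.8448

Sxx = Σx² − (Σx)²/n = 8171 − 6851.571429 = 1319.428571
Sxy = Σxy − (Σx)(Σy)/n = 8659.6 − 7761.985714 = 897.614286
Syy = Σy² − (Σy)²/n = 9516.17 − 8793.372857 = 722.797143
R² = Sxy²/(Sxx·Syy) = (897.614286)²/(1319.428571·722.797143) = 0.844845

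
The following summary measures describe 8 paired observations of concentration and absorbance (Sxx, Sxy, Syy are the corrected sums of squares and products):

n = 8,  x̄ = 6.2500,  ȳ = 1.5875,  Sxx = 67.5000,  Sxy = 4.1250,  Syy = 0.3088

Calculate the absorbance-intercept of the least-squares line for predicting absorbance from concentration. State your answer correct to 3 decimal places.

b = Sxy/Sxx = 4.125/67.5 = 0.061111
a = ȳ − b·x̄ = 1.5875 − 0.061111·6.25 = 1.205556

1.206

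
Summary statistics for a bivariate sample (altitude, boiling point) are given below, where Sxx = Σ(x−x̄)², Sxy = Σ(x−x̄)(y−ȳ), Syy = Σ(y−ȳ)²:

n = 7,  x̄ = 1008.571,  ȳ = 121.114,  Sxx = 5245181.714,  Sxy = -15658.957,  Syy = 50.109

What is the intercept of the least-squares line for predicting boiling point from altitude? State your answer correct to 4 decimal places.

124.1250

b = Sxy/Sxx = -15658.957/5245181.714 = -0.002985
a = ȳ − b·x̄ = 121.114 − (-0.002985)·1008.571 = 124.124986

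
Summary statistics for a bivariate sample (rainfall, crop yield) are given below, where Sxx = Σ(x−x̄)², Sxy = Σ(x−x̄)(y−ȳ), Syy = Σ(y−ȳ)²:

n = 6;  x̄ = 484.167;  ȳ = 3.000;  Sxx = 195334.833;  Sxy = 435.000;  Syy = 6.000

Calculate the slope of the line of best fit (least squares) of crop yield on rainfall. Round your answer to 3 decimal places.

0.002

b = Sxy/Sxx = 435/195334.833 = 0.002227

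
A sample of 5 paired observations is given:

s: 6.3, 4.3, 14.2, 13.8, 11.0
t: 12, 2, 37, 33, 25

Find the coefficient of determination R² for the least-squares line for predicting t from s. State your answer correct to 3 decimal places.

n = 5, Σx = 49.6, Σy = 109, Σxy = 1340, Σx² = 571.26, Σy² = 3231
Sxx = Σx² − (Σx)²/n = 571.26 − 492.032 = 79.228
Sxy = Σxy − (Σx)(Σy)/n = 1340 − 1081.28 = 258.72
Syy = Σy² − (Σy)²/n = 3231 − 2376.2 = 854.8
R² = Sxy²/(Sxx·Syy) = (258.72)²/(79.228·854.8) = 0.988364

0.988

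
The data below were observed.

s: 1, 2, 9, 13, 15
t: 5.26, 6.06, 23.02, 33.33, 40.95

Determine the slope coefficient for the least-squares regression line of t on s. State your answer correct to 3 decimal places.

n = 5, Σx = 40, Σy = 108.62, Σxy = 1272.1, Σx² = 480
Sxx = Σx² − (Σx)²/n = 480 − 320 = 160
Sxy = Σxy − (Σx)(Σy)/n = 1272.1 − 868.96 = 403.14
b = Sxy/Sxx = 403.14/160 = 2.519625

2.520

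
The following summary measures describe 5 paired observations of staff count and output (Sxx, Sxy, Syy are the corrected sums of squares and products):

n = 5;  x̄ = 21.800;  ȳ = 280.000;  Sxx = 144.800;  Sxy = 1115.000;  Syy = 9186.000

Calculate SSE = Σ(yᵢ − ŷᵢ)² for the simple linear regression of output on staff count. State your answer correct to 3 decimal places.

600.192

b = Sxy/Sxx = 1115/144.8 = 7.700276
SSE = Syy − b·Sxy = 9186 − 7.700276·1115 = 600.191989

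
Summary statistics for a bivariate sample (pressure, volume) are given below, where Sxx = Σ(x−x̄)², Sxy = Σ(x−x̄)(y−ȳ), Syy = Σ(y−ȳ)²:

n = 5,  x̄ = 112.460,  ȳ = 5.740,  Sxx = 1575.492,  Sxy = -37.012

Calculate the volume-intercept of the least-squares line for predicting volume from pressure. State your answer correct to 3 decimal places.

8.382

b = Sxy/Sxx = -37.012/1575.492 = -0.023492
a = ȳ − b·x̄ = 5.74 − (-0.023492)·112.46 = 8.381949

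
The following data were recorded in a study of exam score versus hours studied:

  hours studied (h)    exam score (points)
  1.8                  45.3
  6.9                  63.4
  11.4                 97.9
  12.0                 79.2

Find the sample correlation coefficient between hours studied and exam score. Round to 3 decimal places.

n = 4, Σx = 32.1, Σy = 285.8, Σxy = 2585.46, Σx² = 324.81, Σy² = 21928.7
Sxx = Σx² − (Σx)²/n = 324.81 − 257.6025 = 67.2075
Sxy = Σxy − (Σx)(Σy)/n = 2585.46 − 2293.545 = 291.915
Syy = Σy² − (Σy)²/n = 21928.7 − 20420.41 = 1508.29
r = Sxy/√(Sxx·Syy) = 291.915/√(101368.400175) = 291.915/318.384045 = 0.916864

0.917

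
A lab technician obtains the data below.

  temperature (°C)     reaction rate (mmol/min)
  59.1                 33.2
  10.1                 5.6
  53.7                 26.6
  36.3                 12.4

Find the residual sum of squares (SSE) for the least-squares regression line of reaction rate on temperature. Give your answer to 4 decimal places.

n = 4, Σx = 159.2, Σy = 77.8, Σxy = 3897.22, Σx² = 7796.2, Σy² = 1994.92
Sxx = Σx² − (Σx)²/n = 7796.2 − 6336.16 = 1460.04
Sxy = Σxy − (Σx)(Σy)/n = 3897.22 − 3096.44 = 800.78
Syy = Σy² − (Σy)²/n = 1994.92 − 1513.21 = 481.71
b = Sxy/Sxx = 800.78/1460.04 = 0.548464
SSE = Syy − b·Sxy = 481.71 − 0.548464·800.78 = 42.510657

42.5107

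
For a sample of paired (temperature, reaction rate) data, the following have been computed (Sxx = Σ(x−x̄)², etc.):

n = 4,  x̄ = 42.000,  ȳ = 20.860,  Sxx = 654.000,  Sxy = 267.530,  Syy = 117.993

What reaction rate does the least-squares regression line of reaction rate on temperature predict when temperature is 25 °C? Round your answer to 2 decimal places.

b = Sxy/Sxx = 267.53/654 = 0.409067
a = ȳ − b·x̄ = 20.86 − 0.409067·42 = 3.679174
ŷ(25) = a + b·25 = 3.679174 + 0.409067·25 = 13.905856

13.91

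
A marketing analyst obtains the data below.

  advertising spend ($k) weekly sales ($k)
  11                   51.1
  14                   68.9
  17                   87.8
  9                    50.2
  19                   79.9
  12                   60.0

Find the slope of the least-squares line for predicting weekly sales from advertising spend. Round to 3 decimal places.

3.802

n = 6, Σx = 82, Σy = 397.9, Σxy = 5709.2, Σx² = 1192
Sxx = Σx² − (Σx)²/n = 1192 − 1120.666667 = 71.333333
Sxy = Σxy − (Σx)(Σy)/n = 5709.2 − 5437.966667 = 271.233333
b = Sxy/Sxx = 271.233333/71.333333 = 3.802336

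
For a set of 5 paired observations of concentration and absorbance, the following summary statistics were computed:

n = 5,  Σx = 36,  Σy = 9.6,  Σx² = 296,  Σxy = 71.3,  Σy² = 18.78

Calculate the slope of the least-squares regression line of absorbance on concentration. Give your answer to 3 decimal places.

Sxx = Σx² − (Σx)²/n = 296 − 259.2 = 36.8
Sxy = Σxy − (Σx)(Σy)/n = 71.3 − 69.12 = 2.18
b = Sxy/Sxx = 2.18/36.8 = 0.059239

0.059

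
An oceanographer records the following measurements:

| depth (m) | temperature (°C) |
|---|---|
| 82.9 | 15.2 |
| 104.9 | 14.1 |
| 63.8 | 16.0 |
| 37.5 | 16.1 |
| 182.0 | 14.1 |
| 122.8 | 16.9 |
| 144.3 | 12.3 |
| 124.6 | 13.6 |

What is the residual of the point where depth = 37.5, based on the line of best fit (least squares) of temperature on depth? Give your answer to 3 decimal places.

-0.033

n = 8, Σx = 862.8, Σy = 118.3, Σxy = 12474.69, Σx² = 107904.6
Sxx = Σx² − (Σx)²/n = 107904.6 − 93052.98 = 14851.62
Sxy = Σxy − (Σx)(Σy)/n = 12474.69 − 12758.655 = -283.965
b = Sxy/Sxx = -283.965/14851.62 = -0.019120
a = ȳ − b·x̄ = 14.7875 − (-0.019120)·107.85 = 16.849607
ŷ(37.5) = 16.849607 + (-0.019120)·37.5 = 16.132602
residual = y − ŷ = 16.1 − 16.132602 = -0.032602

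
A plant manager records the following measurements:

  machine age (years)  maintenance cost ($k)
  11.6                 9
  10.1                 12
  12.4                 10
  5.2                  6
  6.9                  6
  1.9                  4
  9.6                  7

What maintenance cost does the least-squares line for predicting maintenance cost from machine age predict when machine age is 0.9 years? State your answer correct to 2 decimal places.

n = 7, Σx = 57.7, Σy = 54, Σxy = 497, Σx² = 560.75
Sxx = Σx² − (Σx)²/n = 560.75 − 475.612857 = 85.137143
Sxy = Σxy − (Σx)(Σy)/n = 497 − 445.114286 = 51.885714
b = Sxy/Sxx = 51.885714/85.137143 = 0.609437
a = ȳ − b·x̄ = 7.714286 − 0.609437·8.242857 = 2.690785
ŷ(0.9) = a + b·0.9 = 2.690785 + 0.609437·0.9 = 3.239278

3.24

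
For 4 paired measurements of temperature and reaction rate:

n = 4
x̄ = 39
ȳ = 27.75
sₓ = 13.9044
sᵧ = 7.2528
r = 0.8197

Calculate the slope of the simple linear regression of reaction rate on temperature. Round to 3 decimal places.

b = r · sᵧ/sₓ = 0.8197 · 7.2528/13.9044 = 0.427571

0.428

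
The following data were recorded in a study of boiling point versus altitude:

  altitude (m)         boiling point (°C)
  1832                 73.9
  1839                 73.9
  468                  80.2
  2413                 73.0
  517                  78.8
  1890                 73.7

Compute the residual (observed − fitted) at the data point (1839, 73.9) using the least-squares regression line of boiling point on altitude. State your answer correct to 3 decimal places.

n = 6, Σx = 8959, Σy = 453.5, Σxy = 665002.1, Σx² = 16619127
Sxx = Σx² − (Σx)²/n = 16619127 − 13377280.166667 = 3241846.833333
Sxy = Σxy − (Σx)(Σy)/n = 665002.1 − 677151.083333 = -12148.983333
b = Sxy/Sxx = -12148.983333/3241846.833333 = -0.003748
a = ȳ − b·x̄ = 75.583333 − (-0.003748)·1493.166667 = 81.179050
ŷ(1839) = 81.179050 + (-0.003748)·1839 = 74.287306
residual = y − ŷ = 73.9 − 74.287306 = -0.387306

-0.387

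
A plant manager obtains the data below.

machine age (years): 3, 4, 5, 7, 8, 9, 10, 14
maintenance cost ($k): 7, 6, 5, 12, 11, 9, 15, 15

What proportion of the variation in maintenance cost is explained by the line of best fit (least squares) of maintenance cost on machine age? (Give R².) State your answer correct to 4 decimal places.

0.7221

n = 8, Σx = 60, Σy = 80, Σxy = 683, Σx² = 540, Σy² = 906
Sxx = Σx² − (Σx)²/n = 540 − 450 = 90
Sxy = Σxy − (Σx)(Σy)/n = 683 − 600 = 83
Syy = Σy² − (Σy)²/n = 906 − 800 = 106
R² = Sxy²/(Sxx·Syy) = (83)²/(90·106) = 0.722117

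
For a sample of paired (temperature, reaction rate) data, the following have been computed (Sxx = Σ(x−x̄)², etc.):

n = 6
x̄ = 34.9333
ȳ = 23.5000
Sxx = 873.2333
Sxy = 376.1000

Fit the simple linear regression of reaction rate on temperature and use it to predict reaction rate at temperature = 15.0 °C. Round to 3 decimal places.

b = Sxy/Sxx = 376.1/873.2333 = 0.430698
a = ȳ − b·x̄ = 23.5 − 0.430698·34.9333 = 8.454291
ŷ(15.0) = a + b·15.0 = 8.454291 + 0.430698·15 = 14.914764

14.915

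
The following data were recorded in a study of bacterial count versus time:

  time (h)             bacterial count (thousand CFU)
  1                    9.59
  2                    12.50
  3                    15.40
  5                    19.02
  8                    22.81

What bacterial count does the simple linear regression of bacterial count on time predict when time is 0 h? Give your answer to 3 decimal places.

n = 5, Σx = 19, Σy = 79.32, Σxy = 358.37, Σx² = 103
Sxx = Σx² − (Σx)²/n = 103 − 72.2 = 30.8
Sxy = Σxy − (Σx)(Σy)/n = 358.37 − 301.416 = 56.954
b = Sxy/Sxx = 56.954/30.8 = 1.849156
a = ȳ − b·x̄ = 15.864 − 1.849156·3.8 = 8.837208
ŷ(0) = a + b·0 = 8.837208 + 1.849156·0 = 8.837208

8.837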